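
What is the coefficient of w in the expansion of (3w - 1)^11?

33

The general term is C(11,j)·(3w)^j·(-1)^(11-j); the w^1 term has j = 1.
C(11,1) = 11.
Coefficient = C(11,1) · 3^1 = 11 · 3 = 33.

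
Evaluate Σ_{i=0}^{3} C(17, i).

1 + 17 + 136 + 680 = 834.

834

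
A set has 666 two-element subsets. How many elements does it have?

n(n−1)/2 = 666 ⇒ n(n−1) = 1332. Since 37·36 = 1332, n = 37.

37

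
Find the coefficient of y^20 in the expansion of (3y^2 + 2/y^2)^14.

General term: C(14,j)·(3y^2)^j·(2/y^2)^(14-j), with y-exponent 2j − 2(14−j) = 4j − 28.
Set 4j − 28 = 20: j = 12.
C(14,12) = 91; 3^12 = 531441; 2^2 = 4.
Coefficient = 91 · 531441 · 4 = 193444524.

193444524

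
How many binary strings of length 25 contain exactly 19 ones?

177100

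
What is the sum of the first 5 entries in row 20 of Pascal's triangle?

6196

1 + 20 + 190 + 1140 + 4845 = 6196.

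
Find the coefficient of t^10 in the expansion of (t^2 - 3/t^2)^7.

-21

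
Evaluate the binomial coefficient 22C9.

C(22,9) = (22·21·20·19·18·17·16·15·14) / 9! = 180503769600 / 362880 = 497420.

497420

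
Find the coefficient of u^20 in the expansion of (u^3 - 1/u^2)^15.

General term: C(15,j)·(u^3)^j·(-1/u^2)^(15-j), with u-exponent 3j − 2(15−j) = 5j − 30.
Set 5j − 30 = 20: j = 10.
C(15,10) = 3003; 1^10 = 1; (-1)^5 = -1.
Coefficient = 3003 · 1 · (-1) = -3003.

-3003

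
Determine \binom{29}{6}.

475020

C(29,6) = (29·28·27·26·25·24) / 6! = 342014400 / 720 = 475020.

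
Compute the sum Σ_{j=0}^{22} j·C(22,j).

Since j·C(22,j) = 22·C(21,j−1), the sum is 22·2^21 = 22·2097152 = 46137344.

46137344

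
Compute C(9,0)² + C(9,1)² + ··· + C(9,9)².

Σ C(9,j)² is the coefficient of x^9 in (1+x)^9(1+x)^9 = (1+x)^18, i.e. C(18,9) = 48620.

48620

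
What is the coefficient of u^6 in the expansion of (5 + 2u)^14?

The general term is C(14,j)·(5)^j·(2u)^(14-j); the u^6 term has j = 8.
C(14,8) = 3003.
Coefficient = C(14,8) · 5^8 · 2^6 = 3003 · 390625 · 64 = 75075000000.

75075000000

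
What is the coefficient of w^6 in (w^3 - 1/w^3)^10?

210

General term: C(10,j)·(w^3)^j·(-1/w^3)^(10-j), with w-exponent 3j − 3(10−j) = 6j − 30.
Set 6j − 30 = 6: j = 6.
C(10,6) = 210; 1^6 = 1; (-1)^4 = 1.
Coefficient = 210 · 1 · 1 = 210.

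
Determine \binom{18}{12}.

18564

C(18,12) = C(18,6) by symmetry.
C(18,6) = (18·17·16·15·14·13) / 6! = 13366080 / 720 = 18564.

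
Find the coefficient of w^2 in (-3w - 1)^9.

The general term is C(9,j)·(-3w)^j·(-1)^(9-j); the w^2 term has j = 2.
C(9,2) = 36.
Coefficient = C(9,2) · (-3)^2 · (-1)^7 = 36 · 9 · (-1) = -324.

-324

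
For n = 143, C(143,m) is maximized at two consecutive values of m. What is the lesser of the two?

For odd n = 143, C(143,m) peaks at m = (n−1)/2 and (n+1)/2; the lesser is 71.

71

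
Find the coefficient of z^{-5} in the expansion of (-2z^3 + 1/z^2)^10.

-960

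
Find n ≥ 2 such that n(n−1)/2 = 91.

14

n(n−1)/2 = 91 ⇒ n(n−1) = 182. Since 14·13 = 182, n = 14.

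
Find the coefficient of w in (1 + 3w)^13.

39

The general term is C(13,j)·(1)^j·(3w)^(13-j); the w^1 term has j = 12.
C(13,12) = 13.
Coefficient = C(13,12) · 3^1 = 13 · 3 = 39.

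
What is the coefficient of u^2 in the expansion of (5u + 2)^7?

16800

The general term is C(7,j)·(5u)^j·(2)^(7-j); the u^2 term has j = 2.
C(7,2) = 21.
Coefficient = C(7,2) · 5^2 · 2^5 = 21 · 25 · 32 = 16800.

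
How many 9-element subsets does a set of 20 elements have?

167960

C(20,9) = (20·19·18·17·16·15·14·13·12) / 9! = 60949324800 / 362880 = 167960.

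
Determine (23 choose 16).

C(23,16) = C(23,7) by symmetry.
C(23,7) = (23·22·21·20·19·18·17) / 7! = 1235591280 / 5040 = 245157.

245157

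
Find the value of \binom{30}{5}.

142506

C(30,5) = (30·29·28·27·26) / 5! = 17100720 / 120 = 142506.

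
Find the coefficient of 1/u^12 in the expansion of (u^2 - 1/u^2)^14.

1001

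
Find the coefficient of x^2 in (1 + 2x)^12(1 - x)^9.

84

Coefficient of x^2 = Σ_{j} C(12,j)·2^j·C(9,2-j)·(-1)^(2-j) for j from 0 to 2.
= 36 + (-216) + 264 = 84.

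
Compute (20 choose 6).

38760

C(20,6) = (20·19·18·17·16·15) / 6! = 27907200 / 720 = 38760.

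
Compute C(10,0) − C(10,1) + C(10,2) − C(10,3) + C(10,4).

126

The partial alternating sum Σ_{k=0}^{4} (−1)^k C(10,k) = (−1)^4 C(9,4) = 126.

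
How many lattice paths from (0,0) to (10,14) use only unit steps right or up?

Each path is a sequence of 24 steps with 10 rights: C(24,10) = 1961256.

1961256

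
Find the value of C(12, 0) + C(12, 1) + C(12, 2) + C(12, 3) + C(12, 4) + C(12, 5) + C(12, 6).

1 + 12 + 66 + 220 + 495 + 792 + 924 = 2510.

2510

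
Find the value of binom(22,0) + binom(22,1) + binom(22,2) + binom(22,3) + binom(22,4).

1 + 22 + 231 + 1540 + 7315 = 9109.

9109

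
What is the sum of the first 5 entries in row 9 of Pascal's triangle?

256

1 + 9 + 36 + 84 + 126 = 256.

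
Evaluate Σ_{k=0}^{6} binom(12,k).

2510

1 + 12 + 66 + 220 + 495 + 792 + 924 = 2510.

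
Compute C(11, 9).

55

C(11,9) = C(11,2) by symmetry.
C(11,2) = (11·10) / 2! = 110 / 2 = 55.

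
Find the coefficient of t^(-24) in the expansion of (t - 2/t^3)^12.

General term: C(12,j)·(t)^j·(-2/t^3)^(12-j), with t-exponent 1j − 3(12−j) = 4j − 36.
Set 4j − 36 = -24: j = 3.
C(12,3) = 220; 1^3 = 1; (-2)^9 = -512.
Coefficient = 220 · 1 · (-512) = -112640.

-112640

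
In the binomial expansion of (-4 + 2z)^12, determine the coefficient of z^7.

The general term is C(12,j)·(-4)^j·(2z)^(12-j); the z^7 term has j = 5.
C(12,5) = 792.
Coefficient = C(12,5) · (-4)^5 · 2^7 = 792 · (-1024) · 128 = -103809024.

-103809024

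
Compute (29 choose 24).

118755

C(29,24) = C(29,5) by symmetry.
C(29,5) = (29·28·27·26·25) / 5! = 14250600 / 120 = 118755.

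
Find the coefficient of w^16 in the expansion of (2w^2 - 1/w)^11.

28160

General term: C(11,j)·(2w^2)^j·(-1/w)^(11-j), with w-exponent 2j − 1(11−j) = 3j − 11.
Set 3j − 11 = 16: j = 9.
C(11,9) = 55; 2^9 = 512; (-1)^2 = 1.
Coefficient = 55 · 512 · 1 = 28160.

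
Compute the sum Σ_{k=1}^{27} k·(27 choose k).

1811939328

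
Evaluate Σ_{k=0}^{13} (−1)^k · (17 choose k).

-560

The partial alternating sum Σ_{k=0}^{13} (−1)^k C(17,k) = (−1)^13 C(16,13) = -560.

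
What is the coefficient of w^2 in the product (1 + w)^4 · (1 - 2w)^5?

Coefficient of w^2 = Σ_{j} C(4,j)·1^j·C(5,2-j)·(-2)^(2-j) for j from 0 to 2.
= 40 + (-40) + 6 = 6.

6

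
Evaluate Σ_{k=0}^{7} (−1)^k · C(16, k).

The partial alternating sum Σ_{k=0}^{7} (−1)^k C(16,k) = (−1)^7 C(15,7) = -6435.

-6435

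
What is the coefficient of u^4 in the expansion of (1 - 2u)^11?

5280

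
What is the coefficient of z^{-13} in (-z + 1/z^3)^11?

General term: C(11,j)·(-z)^j·(1/z^3)^(11-j), with z-exponent 1j − 3(11−j) = 4j − 33.
Set 4j − 33 = -13: j = 5.
C(11,5) = 462; (-1)^5 = -1; 1^6 = 1.
Coefficient = 462 · (-1) · 1 = -462.

-462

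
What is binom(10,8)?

C(10,8) = C(10,2) by symmetry.
C(10,2) = (10·9) / 2! = 90 / 2 = 45.

45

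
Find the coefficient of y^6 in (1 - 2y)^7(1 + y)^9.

-56

Coefficient of y^6 = Σ_{j} C(7,j)·(-2)^j·C(9,6-j)·1^(6-j) for j from 0 to 6.
= 84 + (-1764) + 10584 + (-23520) + 20160 + (-6048) + 448 = -56.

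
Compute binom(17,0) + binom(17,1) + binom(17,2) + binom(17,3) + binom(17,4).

3214

1 + 17 + 136 + 680 + 2380 = 3214.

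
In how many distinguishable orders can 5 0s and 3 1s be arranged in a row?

56

Choose positions for the 0s: C(8,5) = 56.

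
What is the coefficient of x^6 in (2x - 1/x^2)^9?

-2304

General term: C(9,j)·(2x)^j·(-1/x^2)^(9-j), with x-exponent 1j − 2(9−j) = 3j − 18.
Set 3j − 18 = 6: j = 8.
C(9,8) = 9; 2^8 = 256; (-1)^1 = -1.
Coefficient = 9 · 256 · (-1) = -2304.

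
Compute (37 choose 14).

6107086800

C(37,14) = (37·36·35·34·33·32·31·30·29·28·27·26·25·24) / 14! = 532405391434076160000 / 87178291200 = 6107086800.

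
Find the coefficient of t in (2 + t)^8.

1024

The general term is C(8,j)·(2)^j·(t)^(8-j); the t^1 term has j = 7.
C(8,7) = 8.
Coefficient = C(8,7) · 2^7 = 8 · 128 = 1024.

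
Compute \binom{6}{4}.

15

C(6,4) = C(6,2) by symmetry.
C(6,2) = (6·5) / 2! = 30 / 2 = 15.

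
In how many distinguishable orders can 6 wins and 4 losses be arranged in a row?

210

Choose positions for the wins: C(10,6) = 210.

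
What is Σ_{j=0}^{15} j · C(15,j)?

245760

Since j·C(15,j) = 15·C(14,j−1), the sum is 15·2^14 = 15·16384 = 245760.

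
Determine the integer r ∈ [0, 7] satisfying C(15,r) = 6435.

7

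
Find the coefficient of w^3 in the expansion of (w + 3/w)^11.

26730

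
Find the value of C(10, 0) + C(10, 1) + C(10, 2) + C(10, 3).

176

1 + 10 + 45 + 120 = 176.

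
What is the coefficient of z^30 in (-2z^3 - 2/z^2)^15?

-14909440

General term: C(15,j)·(-2z^3)^j·(-2/z^2)^(15-j), with z-exponent 3j − 2(15−j) = 5j − 30.
Set 5j − 30 = 30: j = 12.
C(15,12) = 455; (-2)^12 = 4096; (-2)^3 = -8.
Coefficient = 455 · 4096 · (-8) = -14909440.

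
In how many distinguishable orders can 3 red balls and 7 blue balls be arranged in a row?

120

Choose positions for the red balls: C(10,3) = 120.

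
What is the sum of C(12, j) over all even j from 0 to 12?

2048

Half of (1+1)^12 + (1−1)^12 gives the even-index sum: 2^11 = 2048.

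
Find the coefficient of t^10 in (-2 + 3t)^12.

15588936

The general term is C(12,j)·(-2)^j·(3t)^(12-j); the t^10 term has j = 2.
C(12,2) = 66.
Coefficient = C(12,2) · (-2)^2 · 3^10 = 66 · 4 · 59049 = 15588936.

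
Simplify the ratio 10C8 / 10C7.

C(n,k+1)/C(n,k) = (n−k)/(k+1) = (10−7)/(7+1) = 3/8.

3/8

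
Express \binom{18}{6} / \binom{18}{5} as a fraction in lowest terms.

13/6

C(n,k+1)/C(n,k) = (n−k)/(k+1) = (18−5)/(5+1) = 13/6.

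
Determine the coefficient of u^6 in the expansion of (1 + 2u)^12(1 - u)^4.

-1496

Coefficient of u^6 = Σ_{j} C(12,j)·2^j·C(4,6-j)·(-1)^(6-j) for j from 2 to 6.
= 264 + (-7040) + 47520 + (-101376) + 59136 = -1496.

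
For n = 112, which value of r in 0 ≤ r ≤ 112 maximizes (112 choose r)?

56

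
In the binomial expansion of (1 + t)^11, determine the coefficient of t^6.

462

The general term is C(11,j)·(1)^j·(t)^(11-j); the t^6 term has j = 5.
C(11,5) = 462.
Coefficient = C(11,5) = 462.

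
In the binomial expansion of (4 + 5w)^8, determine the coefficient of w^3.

7168000

The general term is C(8,j)·(4)^j·(5w)^(8-j); the w^3 term has j = 5.
C(8,5) = 56.
Coefficient = C(8,5) · 4^5 · 5^3 = 56 · 1024 · 125 = 7168000.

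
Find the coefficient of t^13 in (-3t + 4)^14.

-89282088

The general term is C(14,j)·(-3t)^j·(4)^(14-j); the t^13 term has j = 13.
C(14,13) = 14.
Coefficient = C(14,13) · (-3)^13 · 4^1 = 14 · (-1594323) · 4 = -89282088.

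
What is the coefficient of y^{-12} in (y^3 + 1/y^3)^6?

General term: C(6,j)·(y^3)^j·(1/y^3)^(6-j), with y-exponent 3j − 3(6−j) = 6j − 18.
Set 6j − 18 = -12: j = 1.
C(6,1) = 6; 1^1 = 1; 1^5 = 1.
Coefficient = 6 · 1 · 1 = 6.

6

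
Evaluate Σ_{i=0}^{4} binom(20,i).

6196

1 + 20 + 190 + 1140 + 4845 = 6196.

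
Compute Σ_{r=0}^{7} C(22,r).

280600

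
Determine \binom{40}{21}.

131282408400

C(40,21) = C(40,19) by symmetry.
C(40,19) = (40·39·38·37·36·35·34·33·32·31·30·29·28·27·26·25·24·23·22) / 19! = 15969861751731289590988800000 / 121645100408832000 = 131282408400.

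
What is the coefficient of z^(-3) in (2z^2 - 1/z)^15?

-21840

General term: C(15,j)·(2z^2)^j·(-1/z)^(15-j), with z-exponent 2j − 1(15−j) = 3j − 15.
Set 3j − 15 = -3: j = 4.
C(15,4) = 1365; 2^4 = 16; (-1)^11 = -1.
Coefficient = 1365 · 16 · (-1) = -21840.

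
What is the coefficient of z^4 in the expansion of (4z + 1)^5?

The general term is C(5,j)·(4z)^j·(1)^(5-j); the z^4 term has j = 4.
C(5,4) = 5.
Coefficient = C(5,4) · 4^4 = 5 · 256 = 1280.

1280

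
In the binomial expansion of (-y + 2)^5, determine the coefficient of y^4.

The general term is C(5,j)·(-y)^j·(2)^(5-j); the y^4 term has j = 4.
C(5,4) = 5.
Coefficient = C(5,4) · 2^1 = 5 · 2 = 10.

10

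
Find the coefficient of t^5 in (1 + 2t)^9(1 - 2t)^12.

-3168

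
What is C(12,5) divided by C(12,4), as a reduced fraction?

8/5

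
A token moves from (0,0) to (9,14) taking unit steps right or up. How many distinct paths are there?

Each path is a sequence of 23 steps with 9 rights: C(23,9) = 817190.

817190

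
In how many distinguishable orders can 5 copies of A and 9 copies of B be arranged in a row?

Choose positions for the A's: C(14,5) = 2002.

2002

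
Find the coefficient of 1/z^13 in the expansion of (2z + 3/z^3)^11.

10777536

General term: C(11,j)·(2z)^j·(3/z^3)^(11-j), with z-exponent 1j − 3(11−j) = 4j − 33.
Set 4j − 33 = -13: j = 5.
C(11,5) = 462; 2^5 = 32; 3^6 = 729.
Coefficient = 462 · 32 · 729 = 10777536.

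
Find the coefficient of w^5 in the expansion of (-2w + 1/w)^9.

-4608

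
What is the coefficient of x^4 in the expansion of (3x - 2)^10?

The general term is C(10,j)·(3x)^j·(-2)^(10-j); the x^4 term has j = 4.
C(10,4) = 210.
Coefficient = C(10,4) · 3^4 · (-2)^6 = 210 · 81 · 64 = 1088640.

1088640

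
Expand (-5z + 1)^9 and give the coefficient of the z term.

The general term is C(9,j)·(-5z)^j·(1)^(9-j); the z^1 term has j = 1.
C(9,1) = 9.
Coefficient = C(9,1) · (-5)^1 = 9 · (-5) = -45.

-45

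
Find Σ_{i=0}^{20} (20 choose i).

The entries of row 20 sum to 2^20 = 1048576.

1048576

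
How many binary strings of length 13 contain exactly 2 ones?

78

Choose the 2 positions: C(13,2) = 78.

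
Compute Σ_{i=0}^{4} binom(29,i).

1 + 29 + 406 + 3654 + 23751 = 27841.

27841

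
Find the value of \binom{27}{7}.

888030

C(27,7) = (27·26·25·24·23·22·21) / 7! = 4475671200 / 5040 = 888030.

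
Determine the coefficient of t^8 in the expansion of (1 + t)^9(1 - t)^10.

126

Coefficient of t^8 = Σ_{j} C(9,j)·1^j·C(10,8-j)·(-1)^(8-j) for j from 0 to 8.
= 45 + (-1080) + 7560 + (-21168) + 26460 + (-15120) + 3780 + (-360) + 9 = 126.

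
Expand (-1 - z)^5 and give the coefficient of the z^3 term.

-10

The general term is C(5,j)·(-1)^j·(-z)^(5-j); the z^3 term has j = 2.
C(5,2) = 10.
Coefficient = C(5,2) · (-1)^3 = 10 · (-1) = -10.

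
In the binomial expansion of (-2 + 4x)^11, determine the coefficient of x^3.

2703360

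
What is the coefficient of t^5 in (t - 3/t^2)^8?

General term: C(8,j)·(t)^j·(-3/t^2)^(8-j), with t-exponent 1j − 2(8−j) = 3j − 16.
Set 3j − 16 = 5: j = 7.
C(8,7) = 8; 1^7 = 1; (-3)^1 = -3.
Coefficient = 8 · 1 · (-3) = -24.

-24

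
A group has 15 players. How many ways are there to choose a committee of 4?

This is C(15,4) = 1365.

1365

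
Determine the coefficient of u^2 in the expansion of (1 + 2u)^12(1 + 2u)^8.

760

Coefficient of u^2 = Σ_{j} C(12,j)·2^j·C(8,2-j)·2^(2-j) for j from 0 to 2.
= 112 + 384 + 264 = 760.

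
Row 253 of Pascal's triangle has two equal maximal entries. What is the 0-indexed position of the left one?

For odd n = 253, C(253,m) peaks at m = (n−1)/2 and (n+1)/2; the lesser is 126.

126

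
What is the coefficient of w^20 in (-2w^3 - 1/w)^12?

126720

General term: C(12,j)·(-2w^3)^j·(-1/w)^(12-j), with w-exponent 3j − 1(12−j) = 4j − 12.
Set 4j − 12 = 20: j = 8.
C(12,8) = 495; (-2)^8 = 256; (-1)^4 = 1.
Coefficient = 495 · 256 · 1 = 126720.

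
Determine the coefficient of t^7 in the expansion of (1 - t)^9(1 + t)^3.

Coefficient of t^7 = Σ_{j} C(9,j)·(-1)^j·C(3,7-j)·1^(7-j) for j from 4 to 7.
= 126 + (-378) + 252 + (-36) = -36.

-36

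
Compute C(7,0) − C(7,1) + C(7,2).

15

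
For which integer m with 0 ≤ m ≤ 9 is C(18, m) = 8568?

C(18,m) increases on 0 ≤ m ≤ 9. C(18,4) = 3060 and C(18,5) = 8568, so m = 5.

5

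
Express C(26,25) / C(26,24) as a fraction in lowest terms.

C(n,k+1)/C(n,k) = (n−k)/(k+1) = (26−24)/(24+1) = 2/25.

2/25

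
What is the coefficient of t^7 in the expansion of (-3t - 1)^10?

262440

The general term is C(10,j)·(-3t)^j·(-1)^(10-j); the t^7 term has j = 7.
C(10,7) = 120.
Coefficient = C(10,7) · (-3)^7 · (-1)^3 = 120 · (-2187) · (-1) = 262440.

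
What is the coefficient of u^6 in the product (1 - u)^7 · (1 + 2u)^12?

-4809

Coefficient of u^6 = Σ_{j} C(7,j)·(-1)^j·C(12,6-j)·2^(6-j) for j from 0 to 6.
= 59136 + (-177408) + 166320 + (-61600) + 9240 + (-504) + 7 = -4809.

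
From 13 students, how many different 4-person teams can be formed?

715

This is C(13,4) = 715.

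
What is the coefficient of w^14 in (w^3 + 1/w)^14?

3432

General term: C(14,j)·(w^3)^j·(1/w)^(14-j), with w-exponent 3j − 1(14−j) = 4j − 14.
Set 4j − 14 = 14: j = 7.
C(14,7) = 3432; 1^7 = 1; 1^7 = 1.
Coefficient = 3432 · 1 · 1 = 3432.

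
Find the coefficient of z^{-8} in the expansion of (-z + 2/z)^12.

67584

General term: C(12,j)·(-z)^j·(2/z)^(12-j), with z-exponent 1j − 1(12−j) = 2j − 12.
Set 2j − 12 = -8: j = 2.
C(12,2) = 66; (-1)^2 = 1; 2^10 = 1024.
Coefficient = 66 · 1 · 1024 = 67584.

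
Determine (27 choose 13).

20058300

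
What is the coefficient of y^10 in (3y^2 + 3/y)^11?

58458510

General term: C(11,j)·(3y^2)^j·(3/y)^(11-j), with y-exponent 2j − 1(11−j) = 3j − 11.
Set 3j − 11 = 10: j = 7.
C(11,7) = 330; 3^7 = 2187; 3^4 = 81.
Coefficient = 330 · 2187 · 81 = 58458510.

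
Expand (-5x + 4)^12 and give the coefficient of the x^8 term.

49500000000

The general term is C(12,j)·(-5x)^j·(4)^(12-j); the x^8 term has j = 8.
C(12,8) = 495.
Coefficient = C(12,8) · (-5)^8 · 4^4 = 495 · 390625 · 256 = 49500000000.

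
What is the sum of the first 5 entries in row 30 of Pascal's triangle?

31931

1 + 30 + 435 + 4060 + 27405 = 31931.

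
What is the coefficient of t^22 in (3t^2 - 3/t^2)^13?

-20726199

General term: C(13,j)·(3t^2)^j·(-3/t^2)^(13-j), with t-exponent 2j − 2(13−j) = 4j − 26.
Set 4j − 26 = 22: j = 12.
C(13,12) = 13; 3^12 = 531441; (-3)^1 = -3.
Coefficient = 13 · 531441 · (-3) = -20726199.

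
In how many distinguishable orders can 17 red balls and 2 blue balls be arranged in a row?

Choose positions for the red balls: C(19,17) = 171.

171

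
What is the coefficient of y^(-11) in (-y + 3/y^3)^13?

General term: C(13,j)·(-y)^j·(3/y^3)^(13-j), with y-exponent 1j − 3(13−j) = 4j − 39.
Set 4j − 39 = -11: j = 7.
C(13,7) = 1716; (-1)^7 = -1; 3^6 = 729.
Coefficient = 1716 · (-1) · 729 = -1250964.

-1250964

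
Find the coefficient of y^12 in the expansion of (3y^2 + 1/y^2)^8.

General term: C(8,j)·(3y^2)^j·(1/y^2)^(8-j), with y-exponent 2j − 2(8−j) = 4j − 16.
Set 4j − 16 = 12: j = 7.
C(8,7) = 8; 3^7 = 2187; 1^1 = 1.
Coefficient = 8 · 2187 · 1 = 17496.

17496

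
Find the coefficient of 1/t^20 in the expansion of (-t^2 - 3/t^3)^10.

295245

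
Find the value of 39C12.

3910797436

C(39,12) = (39·38·37·36·35·34·33·32·31·30·29·28) / 12! = 1873278229119897600 / 479001600 = 3910797436.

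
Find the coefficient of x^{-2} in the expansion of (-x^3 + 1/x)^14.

General term: C(14,j)·(-x^3)^j·(1/x)^(14-j), with x-exponent 3j − 1(14−j) = 4j − 14.
Set 4j − 14 = -2: j = 3.
C(14,3) = 364; (-1)^3 = -1; 1^11 = 1.
Coefficient = 364 · (-1) · 1 = -364.

-364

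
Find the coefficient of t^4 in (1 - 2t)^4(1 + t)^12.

Coefficient of t^4 = Σ_{j} C(4,j)·(-2)^j·C(12,4-j)·1^(4-j) for j from 0 to 4.
= 495 + (-1760) + 1584 + (-384) + 16 = -49.

-49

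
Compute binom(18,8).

43758

C(18,8) = (18·17·16·15·14·13·12·11) / 8! = 1764322560 / 40320 = 43758.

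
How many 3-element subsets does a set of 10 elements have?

120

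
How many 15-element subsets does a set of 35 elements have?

3247943160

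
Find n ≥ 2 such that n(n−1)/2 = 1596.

n(n−1)/2 = 1596 ⇒ n(n−1) = 3192. Since 57·56 = 3192, n = 57.

57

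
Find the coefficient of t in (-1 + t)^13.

13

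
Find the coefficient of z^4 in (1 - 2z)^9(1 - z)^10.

17586

Coefficient of z^4 = Σ_{j} C(9,j)·(-2)^j·C(10,4-j)·(-1)^(4-j) for j from 0 to 4.
= 210 + 2160 + 6480 + 6720 + 2016 = 17586.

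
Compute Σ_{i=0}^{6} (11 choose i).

1486

1 + 11 + 55 + 165 + 330 + 462 + 462 = 1486.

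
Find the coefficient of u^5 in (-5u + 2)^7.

The general term is C(7,j)·(-5u)^j·(2)^(7-j); the u^5 term has j = 5.
C(7,5) = 21.
Coefficient = C(7,5) · (-5)^5 · 2^2 = 21 · (-3125) · 4 = -262500.

-262500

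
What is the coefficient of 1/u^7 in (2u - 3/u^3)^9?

General term: C(9,j)·(2u)^j·(-3/u^3)^(9-j), with u-exponent 1j − 3(9−j) = 4j − 27.
Set 4j − 27 = -7: j = 5.
C(9,5) = 126; 2^5 = 32; (-3)^4 = 81.
Coefficient = 126 · 32 · 81 = 326592.

326592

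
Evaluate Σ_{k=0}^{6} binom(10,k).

848

1 + 10 + 45 + 120 + 210 + 252 + 210 = 848.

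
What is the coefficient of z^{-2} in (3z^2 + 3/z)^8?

General term: C(8,j)·(3z^2)^j·(3/z)^(8-j), with z-exponent 2j − 1(8−j) = 3j − 8.
Set 3j − 8 = -2: j = 2.
C(8,2) = 28; 3^2 = 9; 3^6 = 729.
Coefficient = 28 · 9 · 729 = 183708.

183708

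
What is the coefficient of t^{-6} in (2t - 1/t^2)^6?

60

General term: C(6,j)·(2t)^j·(-1/t^2)^(6-j), with t-exponent 1j − 2(6−j) = 3j − 12.
Set 3j − 12 = -6: j = 2.
C(6,2) = 15; 2^2 = 4; (-1)^4 = 1.
Coefficient = 15 · 4 · 1 = 60.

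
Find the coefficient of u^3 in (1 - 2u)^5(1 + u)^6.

Coefficient of u^3 = Σ_{j} C(5,j)·(-2)^j·C(6,3-j)·1^(3-j) for j from 0 to 3.
= 20 + (-150) + 240 + (-80) = 30.

30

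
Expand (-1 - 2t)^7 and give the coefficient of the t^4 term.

The general term is C(7,j)·(-1)^j·(-2t)^(7-j); the t^4 term has j = 3.
C(7,3) = 35.
Coefficient = C(7,3) · (-1)^3 · (-2)^4 = 35 · (-1) · 16 = -560.

-560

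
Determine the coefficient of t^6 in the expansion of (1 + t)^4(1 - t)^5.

-4

Coefficient of t^6 = Σ_{j} C(4,j)·1^j·C(5,6-j)·(-1)^(6-j) for j from 1 to 4.
= (-4) + 30 + (-40) + 10 = -4.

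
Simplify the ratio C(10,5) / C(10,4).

6/5

C(n,k+1)/C(n,k) = (n−k)/(k+1) = (10−4)/(4+1) = 6/5.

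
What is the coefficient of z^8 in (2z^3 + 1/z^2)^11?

29568

General term: C(11,j)·(2z^3)^j·(1/z^2)^(11-j), with z-exponent 3j − 2(11−j) = 5j − 22.
Set 5j − 22 = 8: j = 6.
C(11,6) = 462; 2^6 = 64; 1^5 = 1.
Coefficient = 462 · 64 · 1 = 29568.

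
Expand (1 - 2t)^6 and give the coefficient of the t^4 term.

The general term is C(6,j)·(1)^j·(-2t)^(6-j); the t^4 term has j = 2.
C(6,2) = 15.
Coefficient = C(6,2) · (-2)^4 = 15 · 16 = 240.

240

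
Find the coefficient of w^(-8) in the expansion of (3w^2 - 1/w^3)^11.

112266

General term: C(11,j)·(3w^2)^j·(-1/w^3)^(11-j), with w-exponent 2j − 3(11−j) = 5j − 33.
Set 5j − 33 = -8: j = 5.
C(11,5) = 462; 3^5 = 243; (-1)^6 = 1.
Coefficient = 462 · 243 · 1 = 112266.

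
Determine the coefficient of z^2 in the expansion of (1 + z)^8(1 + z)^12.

190

Coefficient of z^2 = Σ_{j} C(8,j)·C(12,2-j) for j from 0 to 2.
= 66 + 96 + 28 = 190.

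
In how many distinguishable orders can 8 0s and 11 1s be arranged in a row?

Choose positions for the 0s: C(19,8) = 75582.

75582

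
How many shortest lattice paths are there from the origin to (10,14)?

1961256

Each path is a sequence of 24 steps with 10 rights: C(24,10) = 1961256.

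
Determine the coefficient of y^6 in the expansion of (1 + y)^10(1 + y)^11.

(1 + y)^10(1 + y)^11 = (1 + y)^21, so the coefficient of y^6 is C(21,6)·1^6 = 54264·1 = 54264.

54264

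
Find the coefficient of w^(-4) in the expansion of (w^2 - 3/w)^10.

General term: C(10,j)·(w^2)^j·(-3/w)^(10-j), with w-exponent 2j − 1(10−j) = 3j − 10.
Set 3j − 10 = -4: j = 2.
C(10,2) = 45; 1^2 = 1; (-3)^8 = 6561.
Coefficient = 45 · 1 · 6561 = 295245.

295245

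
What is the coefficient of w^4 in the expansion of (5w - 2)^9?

The general term is C(9,j)·(5w)^j·(-2)^(9-j); the w^4 term has j = 4.
C(9,4) = 126.
Coefficient = C(9,4) · 5^4 · (-2)^5 = 126 · 625 · (-32) = -2520000.

-2520000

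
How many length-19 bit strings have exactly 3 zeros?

969

Choose the 3 positions: C(19,3) = 969.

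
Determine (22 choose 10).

646646

C(22,10) = (22·21·20·19·18·17·16·15·14·13) / 10! = 2346549004800 / 3628800 = 646646.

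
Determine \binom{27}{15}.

17383860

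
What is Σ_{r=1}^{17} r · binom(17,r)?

1114112

Since r·C(17,r) = 17·C(16,r−1), the sum is 17·2^16 = 17·65536 = 1114112.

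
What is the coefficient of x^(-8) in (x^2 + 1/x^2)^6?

6

General term: C(6,j)·(x^2)^j·(1/x^2)^(6-j), with x-exponent 2j − 2(6−j) = 4j − 12.
Set 4j − 12 = -8: j = 1.
C(6,1) = 6; 1^1 = 1; 1^5 = 1.
Coefficient = 6 · 1 · 1 = 6.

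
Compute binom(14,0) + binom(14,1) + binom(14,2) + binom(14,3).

1 + 14 + 91 + 364 = 470.

470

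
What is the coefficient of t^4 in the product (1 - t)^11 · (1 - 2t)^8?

Coefficient of t^4 = Σ_{j} C(11,j)·(-1)^j·C(8,4-j)·(-2)^(4-j) for j from 0 to 4.
= 1120 + 4928 + 6160 + 2640 + 330 = 15178.

15178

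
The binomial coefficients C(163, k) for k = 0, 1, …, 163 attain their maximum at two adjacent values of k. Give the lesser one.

For odd n = 163, C(163,k) peaks at k = (n−1)/2 and (n+1)/2; the lesser is 81.

81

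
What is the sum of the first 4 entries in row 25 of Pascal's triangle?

2626

1 + 25 + 300 + 2300 = 2626.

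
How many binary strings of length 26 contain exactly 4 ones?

14950

Choose the 4 positions: C(26,4) = 14950.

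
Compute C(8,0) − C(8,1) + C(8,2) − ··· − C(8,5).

The partial alternating sum Σ_{k=0}^{5} (−1)^k C(8,k) = (−1)^5 C(7,5) = -21.

-21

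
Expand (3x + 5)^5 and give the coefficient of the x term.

9375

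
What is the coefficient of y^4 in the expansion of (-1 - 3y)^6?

The general term is C(6,j)·(-1)^j·(-3y)^(6-j); the y^4 term has j = 2.
C(6,2) = 15.
Coefficient = C(6,2) · (-3)^4 = 15 · 81 = 1215.

1215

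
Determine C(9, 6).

84

C(9,6) = C(9,3) by symmetry.
C(9,3) = (9·8·7) / 3! = 504 / 6 = 84.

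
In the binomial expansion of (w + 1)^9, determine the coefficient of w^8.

9

The general term is C(9,j)·(w)^j·(1)^(9-j); the w^8 term has j = 8.
C(9,8) = 9.
Coefficient = C(9,8) = 9.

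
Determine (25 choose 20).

C(25,20) = C(25,5) by symmetry.
C(25,5) = (25·24·23·22·21) / 5! = 6375600 / 120 = 53130.

53130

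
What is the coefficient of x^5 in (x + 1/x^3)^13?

General term: C(13,j)·(x)^j·(1/x^3)^(13-j), with x-exponent 1j − 3(13−j) = 4j − 39.
Set 4j − 39 = 5: j = 11.
C(13,11) = 78; 1^11 = 1; 1^2 = 1.
Coefficient = 78 · 1 · 1 = 78.

78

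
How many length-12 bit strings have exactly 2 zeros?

66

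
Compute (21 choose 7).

C(21,7) = (21·20·19·18·17·16·15) / 7! = 586051200 / 5040 = 116280.

116280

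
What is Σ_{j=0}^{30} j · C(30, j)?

16106127360

Since j·C(30,j) = 30·C(29,j−1), the sum is 30·2^29 = 30·536870912 = 16106127360.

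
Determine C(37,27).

C(37,27) = C(37,10) by symmetry.
C(37,10) = (37·36·35·34·33·32·31·30·29·28) / 10! = 1264020397516800 / 3628800 = 348330136.

348330136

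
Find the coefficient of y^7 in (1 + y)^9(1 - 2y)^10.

-2388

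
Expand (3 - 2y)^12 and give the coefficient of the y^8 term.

10264320

The general term is C(12,j)·(3)^j·(-2y)^(12-j); the y^8 term has j = 4.
C(12,4) = 495.
Coefficient = C(12,4) · 3^4 · (-2)^8 = 495 · 81 · 256 = 10264320.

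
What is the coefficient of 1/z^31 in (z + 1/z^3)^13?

General term: C(13,j)·(z)^j·(1/z^3)^(13-j), with z-exponent 1j − 3(13−j) = 4j − 39.
Set 4j − 39 = -31: j = 2.
C(13,2) = 78; 1^2 = 1; 1^11 = 1.
Coefficient = 78 · 1 · 1 = 78.

78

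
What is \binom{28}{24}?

20475

C(28,24) = C(28,4) by symmetry.
C(28,4) = (28·27·26·25) / 4! = 491400 / 24 = 20475.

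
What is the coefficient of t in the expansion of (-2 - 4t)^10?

20480

The general term is C(10,j)·(-2)^j·(-4t)^(10-j); the t^1 term has j = 9.
C(10,9) = 10.
Coefficient = C(10,9) · (-2)^9 · (-4)^1 = 10 · (-512) · (-4) = 20480.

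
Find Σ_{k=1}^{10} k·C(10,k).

5120

Since k·C(10,k) = 10·C(9,k−1), the sum is 10·2^9 = 10·512 = 5120.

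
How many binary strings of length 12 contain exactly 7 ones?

792

Choose the 7 positions: C(12,7) = 792.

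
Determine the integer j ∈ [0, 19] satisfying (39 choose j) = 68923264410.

C(39,j) increases on 0 ≤ j ≤ 19. C(39,18) = 62359143990 and C(39,19) = 68923264410, so j = 19.

19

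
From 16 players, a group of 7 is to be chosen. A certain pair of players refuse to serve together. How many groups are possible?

All 7-subsets: C(16,7) = 11440. Those containing both fixed elements: C(14,5) = 2002.
11440 − 2002 = 9438.

9438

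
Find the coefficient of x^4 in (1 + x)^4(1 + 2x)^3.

129

Coefficient of x^4 = Σ_{j} C(4,j)·1^j·C(3,4-j)·2^(4-j) for j from 1 to 4.
= 32 + 72 + 24 + 1 = 129.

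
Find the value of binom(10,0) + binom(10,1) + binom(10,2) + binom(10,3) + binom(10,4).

386

1 + 10 + 45 + 120 + 210 = 386.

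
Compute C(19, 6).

27132

C(19,6) = (19·18·17·16·15·14) / 6! = 19535040 / 720 = 27132.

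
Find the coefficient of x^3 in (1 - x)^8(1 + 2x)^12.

264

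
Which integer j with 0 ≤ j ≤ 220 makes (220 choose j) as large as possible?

110

C(220,j) is maximized at j = 220/2 = 110.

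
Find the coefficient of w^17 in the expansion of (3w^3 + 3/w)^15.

92335216545

General term: C(15,j)·(3w^3)^j·(3/w)^(15-j), with w-exponent 3j − 1(15−j) = 4j − 15.
Set 4j − 15 = 17: j = 8.
C(15,8) = 6435; 3^8 = 6561; 3^7 = 2187.
Coefficient = 6435 · 6561 · 2187 = 92335216545.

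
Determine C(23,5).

C(23,5) = (23·22·21·20·19) / 5! = 4037880 / 120 = 33649.

33649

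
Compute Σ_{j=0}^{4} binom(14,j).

1 + 14 + 91 + 364 + 1001 = 1471.

1471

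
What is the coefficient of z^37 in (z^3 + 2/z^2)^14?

General term: C(14,j)·(z^3)^j·(2/z^2)^(14-j), with z-exponent 3j − 2(14−j) = 5j − 28.
Set 5j − 28 = 37: j = 13.
C(14,13) = 14; 1^13 = 1; 2^1 = 2.
Coefficient = 14 · 1 · 2 = 28.

28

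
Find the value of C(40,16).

62852101650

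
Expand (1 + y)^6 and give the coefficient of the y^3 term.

20

The general term is C(6,j)·(1)^j·(y)^(6-j); the y^3 term has j = 3.
C(6,3) = 20.
Coefficient = C(6,3) = 20.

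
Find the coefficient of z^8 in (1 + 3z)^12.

3247695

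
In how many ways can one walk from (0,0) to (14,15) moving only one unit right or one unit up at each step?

Each path is a sequence of 29 steps with 14 rights: C(29,14) = 77558760.

77558760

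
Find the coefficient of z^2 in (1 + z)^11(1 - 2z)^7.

Coefficient of z^2 = Σ_{j} C(11,j)·1^j·C(7,2-j)·(-2)^(2-j) for j from 0 to 2.
= 84 + (-154) + 55 = -15.

-15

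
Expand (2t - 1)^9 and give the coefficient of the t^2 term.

The general term is C(9,j)·(2t)^j·(-1)^(9-j); the t^2 term has j = 2.
C(9,2) = 36.
Coefficient = C(9,2) · 2^2 · (-1)^7 = 36 · 4 · (-1) = -144.

-144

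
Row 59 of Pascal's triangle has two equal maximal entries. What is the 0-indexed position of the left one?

For odd n = 59, C(59,j) peaks at j = (n−1)/2 and (n+1)/2; the smaller is 29.

29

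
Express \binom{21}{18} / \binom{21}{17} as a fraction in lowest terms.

C(n,k+1)/C(n,k) = (n−k)/(k+1) = (21−17)/(17+1) = 4/18 = 2/9.

2/9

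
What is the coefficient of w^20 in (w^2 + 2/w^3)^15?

General term: C(15,j)·(w^2)^j·(2/w^3)^(15-j), with w-exponent 2j − 3(15−j) = 5j − 45.
Set 5j − 45 = 20: j = 13.
C(15,13) = 105; 1^13 = 1; 2^2 = 4.
Coefficient = 105 · 1 · 4 = 420.

420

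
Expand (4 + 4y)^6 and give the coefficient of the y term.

The general term is C(6,j)·(4)^j·(4y)^(6-j); the y^1 term has j = 5.
C(6,5) = 6.
Coefficient = C(6,5) · 4^5 · 4^1 = 6 · 1024 · 4 = 24576.

24576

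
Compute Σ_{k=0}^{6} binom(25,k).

1 + 25 + 300 + 2300 + 12650 + 53130 + 177100 = 245506.

245506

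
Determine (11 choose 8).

165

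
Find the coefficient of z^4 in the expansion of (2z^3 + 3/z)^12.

General term: C(12,j)·(2z^3)^j·(3/z)^(12-j), with z-exponent 3j − 1(12−j) = 4j − 12.
Set 4j − 12 = 4: j = 4.
C(12,4) = 495; 2^4 = 16; 3^8 = 6561.
Coefficient = 495 · 16 · 6561 = 51963120.

51963120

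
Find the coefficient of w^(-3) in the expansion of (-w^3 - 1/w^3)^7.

-35

General term: C(7,j)·(-w^3)^j·(-1/w^3)^(7-j), with w-exponent 3j − 3(7−j) = 6j − 21.
Set 6j − 21 = -3: j = 3.
C(7,3) = 35; (-1)^3 = -1; (-1)^4 = 1.
Coefficient = 35 · (-1) · 1 = -35.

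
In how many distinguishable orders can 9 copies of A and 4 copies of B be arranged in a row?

Choose positions for the A's: C(13,9) = 715.

715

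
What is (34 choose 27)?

5379616

C(34,27) = C(34,7) by symmetry.
C(34,7) = (34·33·32·31·30·29·28) / 7! = 27113264640 / 5040 = 5379616.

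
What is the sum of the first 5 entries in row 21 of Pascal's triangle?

1 + 21 + 210 + 1330 + 5985 = 7547.

7547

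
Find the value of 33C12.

C(33,12) = (33·32·31·30·29·28·27·26·25·24·23·22) / 12! = 169958063987712000 / 479001600 = 354817320.

354817320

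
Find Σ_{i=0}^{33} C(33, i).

8589934592

Setting x = 1 in (1+x)^33 gives Σ C(33,i) = 2^33 = 8589934592.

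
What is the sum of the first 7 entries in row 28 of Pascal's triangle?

1 + 28 + 378 + 3276 + 20475 + 98280 + 376740 = 499178.

499178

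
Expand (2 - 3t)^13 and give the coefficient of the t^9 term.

-225173520

The general term is C(13,j)·(2)^j·(-3t)^(13-j); the t^9 term has j = 4.
C(13,4) = 715.
Coefficient = C(13,4) · 2^4 · (-3)^9 = 715 · 16 · (-19683) = -225173520.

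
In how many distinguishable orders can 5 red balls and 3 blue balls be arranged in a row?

56

Choose positions for the red balls: C(8,5) = 56.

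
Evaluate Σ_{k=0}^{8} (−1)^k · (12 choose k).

165

The partial alternating sum Σ_{k=0}^{8} (−1)^k C(12,k) = (−1)^8 C(11,8) = 165.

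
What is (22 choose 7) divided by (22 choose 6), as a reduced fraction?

16/7

C(n,k+1)/C(n,k) = (n−k)/(k+1) = (22−6)/(6+1) = 16/7.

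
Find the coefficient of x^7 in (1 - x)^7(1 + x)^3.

Coefficient of x^7 = Σ_{j} C(7,j)·(-1)^j·C(3,7-j)·1^(7-j) for j from 4 to 7.
= 35 + (-63) + 21 + (-1) = -8.

-8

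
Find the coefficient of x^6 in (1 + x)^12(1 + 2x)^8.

Coefficient of x^6 = Σ_{j} C(12,j)·1^j·C(8,6-j)·2^(6-j) for j from 0 to 6.
= 1792 + 21504 + 73920 + 98560 + 55440 + 12672 + 924 = 264812.

264812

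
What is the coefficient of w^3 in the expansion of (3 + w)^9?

61236

The general term is C(9,j)·(3)^j·(w)^(9-j); the w^3 term has j = 6.
C(9,6) = 84.
Coefficient = C(9,6) · 3^6 = 84 · 729 = 61236.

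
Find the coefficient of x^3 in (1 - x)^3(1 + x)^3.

Coefficient of x^3 = Σ_{j} C(3,j)·(-1)^j·C(3,3-j)·1^(3-j) for j from 0 to 3.
= 1 + (-9) + 9 + (-1) = 0.

0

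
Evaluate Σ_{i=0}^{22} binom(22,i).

4194304

The entries of row 22 sum to 2^22 = 4194304.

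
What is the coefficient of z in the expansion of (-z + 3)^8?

The general term is C(8,j)·(-z)^j·(3)^(8-j); the z^1 term has j = 1.
C(8,1) = 8.
Coefficient = C(8,1) · (-1)^1 · 3^7 = 8 · (-1) · 2187 = -17496.

-17496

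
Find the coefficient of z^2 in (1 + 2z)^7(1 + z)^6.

Coefficient of z^2 = Σ_{j} C(7,j)·2^j·C(6,2-j)·1^(2-j) for j from 0 to 2.
= 15 + 84 + 84 = 183.

183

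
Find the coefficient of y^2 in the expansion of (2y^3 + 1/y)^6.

General term: C(6,j)·(2y^3)^j·(1/y)^(6-j), with y-exponent 3j − 1(6−j) = 4j − 6.
Set 4j − 6 = 2: j = 2.
C(6,2) = 15; 2^2 = 4; 1^4 = 1.
Coefficient = 15 · 4 · 1 = 60.

60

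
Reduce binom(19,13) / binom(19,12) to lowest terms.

C(n,k+1)/C(n,k) = (n−k)/(k+1) = (19−12)/(12+1) = 7/13.

7/13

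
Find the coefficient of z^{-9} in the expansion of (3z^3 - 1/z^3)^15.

-3648645

General term: C(15,j)·(3z^3)^j·(-1/z^3)^(15-j), with z-exponent 3j − 3(15−j) = 6j − 45.
Set 6j − 45 = -9: j = 6.
C(15,6) = 5005; 3^6 = 729; (-1)^9 = -1.
Coefficient = 5005 · 729 · (-1) = -3648645.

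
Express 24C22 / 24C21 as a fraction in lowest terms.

3/22

C(n,k+1)/C(n,k) = (n−k)/(k+1) = (24−21)/(21+1) = 3/22.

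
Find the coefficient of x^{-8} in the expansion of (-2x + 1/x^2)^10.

General term: C(10,j)·(-2x)^j·(1/x^2)^(10-j), with x-exponent 1j − 2(10−j) = 3j − 20.
Set 3j − 20 = -8: j = 4.
C(10,4) = 210; (-2)^4 = 16; 1^6 = 1.
Coefficient = 210 · 16 · 1 = 3360.

3360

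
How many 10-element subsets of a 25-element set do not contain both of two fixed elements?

All 10-subsets: C(25,10) = 3268760. Those containing both fixed elements: C(23,8) = 490314.
3268760 − 490314 = 2778446.

2778446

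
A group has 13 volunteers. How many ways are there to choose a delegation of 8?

1287

This is C(13,8) = 1287.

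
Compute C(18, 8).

C(18,8) = (18·17·16·15·14·13·12·11) / 8! = 1764322560 / 40320 = 43758.

43758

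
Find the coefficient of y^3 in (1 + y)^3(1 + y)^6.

84

(1 + y)^3(1 + y)^6 = (1 + y)^9, so the coefficient of y^3 is C(9,3)·1^3 = 84·1 = 84.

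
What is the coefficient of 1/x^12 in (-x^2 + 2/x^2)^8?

-1024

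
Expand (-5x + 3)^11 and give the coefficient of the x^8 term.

1740234375

The general term is C(11,j)·(-5x)^j·(3)^(11-j); the x^8 term has j = 8.
C(11,8) = 165.
Coefficient = C(11,8) · (-5)^8 · 3^3 = 165 · 390625 · 27 = 1740234375.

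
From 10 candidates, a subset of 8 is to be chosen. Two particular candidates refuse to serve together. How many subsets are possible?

All 8-subsets: C(10,8) = 45. Those containing both fixed elements: C(8,6) = 28.
45 − 28 = 17.

17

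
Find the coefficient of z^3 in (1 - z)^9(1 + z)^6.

Coefficient of z^3 = Σ_{j} C(9,j)·(-1)^j·C(6,3-j)·1^(3-j) for j from 0 to 3.
= 20 + (-135) + 216 + (-84) = 17.

17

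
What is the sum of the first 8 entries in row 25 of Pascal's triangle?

1 + 25 + 300 + 2300 + 12650 + 53130 + 177100 + 480700 = 726206.

726206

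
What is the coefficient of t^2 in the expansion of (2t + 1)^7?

The general term is C(7,j)·(2t)^j·(1)^(7-j); the t^2 term has j = 2.
C(7,2) = 21.
Coefficient = C(7,2) · 2^2 = 21 · 4 = 84.

84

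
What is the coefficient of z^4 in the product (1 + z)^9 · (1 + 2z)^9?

Coefficient of z^4 = Σ_{j} C(9,j)·1^j·C(9,4-j)·2^(4-j) for j from 0 to 4.
= 2016 + 6048 + 5184 + 1512 + 126 = 14886.

14886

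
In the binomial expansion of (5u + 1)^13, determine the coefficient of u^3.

The general term is C(13,j)·(5u)^j·(1)^(13-j); the u^3 term has j = 3.
C(13,3) = 286.
Coefficient = C(13,3) · 5^3 = 286 · 125 = 35750.

35750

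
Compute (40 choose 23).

C(40,23) = C(40,17) by symmetry.
C(40,17) = (40·39·38·37·36·35·34·33·32·31·30·29·28·27·26·25·24) / 17! = 31560991604212034764800000 / 355687428096000 = 88732378800.

88732378800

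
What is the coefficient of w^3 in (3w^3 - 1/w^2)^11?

General term: C(11,j)·(3w^3)^j·(-1/w^2)^(11-j), with w-exponent 3j − 2(11−j) = 5j − 22.
Set 5j − 22 = 3: j = 5.
C(11,5) = 462; 3^5 = 243; (-1)^6 = 1.
Coefficient = 462 · 243 · 1 = 112266.

112266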